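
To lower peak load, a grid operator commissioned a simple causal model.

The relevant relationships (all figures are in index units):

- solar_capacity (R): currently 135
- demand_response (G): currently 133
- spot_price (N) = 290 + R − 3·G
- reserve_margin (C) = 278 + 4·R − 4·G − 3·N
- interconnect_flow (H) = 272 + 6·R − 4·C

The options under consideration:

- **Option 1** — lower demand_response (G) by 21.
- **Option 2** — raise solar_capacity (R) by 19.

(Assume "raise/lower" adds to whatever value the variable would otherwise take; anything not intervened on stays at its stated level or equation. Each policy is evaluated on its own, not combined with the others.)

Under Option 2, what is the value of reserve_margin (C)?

227

Option 2 (R + 19):
  R = 135 + 19 = 154
  G = 133
  N = 290 + 154 − 3·133 = 45
  C = 278 + 4·154 − 4·133 − 3·45 = 227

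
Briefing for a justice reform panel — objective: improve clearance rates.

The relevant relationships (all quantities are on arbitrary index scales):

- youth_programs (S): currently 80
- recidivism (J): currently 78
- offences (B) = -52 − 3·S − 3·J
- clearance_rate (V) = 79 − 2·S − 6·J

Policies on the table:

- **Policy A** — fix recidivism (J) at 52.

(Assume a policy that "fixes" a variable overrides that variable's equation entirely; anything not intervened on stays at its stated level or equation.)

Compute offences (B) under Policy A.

-448

Policy A (J := 52):
  S = 80
  J = 52
  B = -52 − 3·80 − 3·52 = -448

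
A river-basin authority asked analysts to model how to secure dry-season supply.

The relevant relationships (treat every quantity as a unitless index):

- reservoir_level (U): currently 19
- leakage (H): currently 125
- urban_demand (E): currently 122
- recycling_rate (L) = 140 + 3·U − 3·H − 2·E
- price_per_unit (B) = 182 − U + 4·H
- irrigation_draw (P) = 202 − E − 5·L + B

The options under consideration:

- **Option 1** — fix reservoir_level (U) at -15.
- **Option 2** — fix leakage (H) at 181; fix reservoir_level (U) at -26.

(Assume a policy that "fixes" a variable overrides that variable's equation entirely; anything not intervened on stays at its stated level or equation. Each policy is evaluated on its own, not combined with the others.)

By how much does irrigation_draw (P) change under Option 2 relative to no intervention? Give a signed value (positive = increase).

Baseline:
  U = 19
  H = 125
  E = 122
  L = 140 + 3·19 − 3·125 − 2·122 = -422
  B = 182 − 19 + 4·125 = 663
  P = 202 − 122 − 5·(-422) + 663 = 2853
Option 2 (H := 181, U := -26):
  U = -26
  H = 181
  E = 122
  L = 140 + 3·(-26) − 3·181 − 2·122 = -725
  B = 182 − (-26) + 4·181 = 932
  P = 202 − 122 − 5·(-725) + 932 = 4637
Change in P: 4637 − 2853 = 1784

1784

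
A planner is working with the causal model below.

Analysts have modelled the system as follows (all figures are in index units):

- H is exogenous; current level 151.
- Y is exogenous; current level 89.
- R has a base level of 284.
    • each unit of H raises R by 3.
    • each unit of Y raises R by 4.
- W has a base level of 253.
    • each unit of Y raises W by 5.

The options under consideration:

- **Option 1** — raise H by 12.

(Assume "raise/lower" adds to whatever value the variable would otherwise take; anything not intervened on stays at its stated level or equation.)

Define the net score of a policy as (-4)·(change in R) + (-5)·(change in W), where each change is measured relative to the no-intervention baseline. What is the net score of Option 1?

Baseline:
  H = 151
  Y = 89
  R = 284 + 3·151 + 4·89 = 1093
  W = 253 + 5·89 = 698
Option 1 (H + 12):
  H = 151 + 12 = 163
  Y = 89
  R = 284 + 3·163 + 4·89 = 1129
  W = 253 + 5·89 = 698
ΔR = 1129 − 1093 = 36; ΔW = 698 − 698 = 0
Score = (-4)·36 + (-5)·0 = -144

-144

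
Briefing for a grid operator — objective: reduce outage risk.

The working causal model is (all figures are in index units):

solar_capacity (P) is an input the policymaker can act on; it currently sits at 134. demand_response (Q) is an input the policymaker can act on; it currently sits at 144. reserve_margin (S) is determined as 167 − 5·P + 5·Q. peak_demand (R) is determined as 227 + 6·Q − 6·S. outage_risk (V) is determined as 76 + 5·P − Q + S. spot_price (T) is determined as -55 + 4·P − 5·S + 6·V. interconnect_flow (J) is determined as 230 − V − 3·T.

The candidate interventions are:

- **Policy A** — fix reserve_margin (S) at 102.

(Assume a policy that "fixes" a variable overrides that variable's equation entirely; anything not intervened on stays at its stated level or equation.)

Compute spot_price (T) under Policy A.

Policy A (S := 102):
  P = 134
  Q = 144
  S = 102
  V = 76 + 5·134 − 144 + 102 = 704
  T = -55 + 4·134 − 5·102 + 6·704 = 4195

4195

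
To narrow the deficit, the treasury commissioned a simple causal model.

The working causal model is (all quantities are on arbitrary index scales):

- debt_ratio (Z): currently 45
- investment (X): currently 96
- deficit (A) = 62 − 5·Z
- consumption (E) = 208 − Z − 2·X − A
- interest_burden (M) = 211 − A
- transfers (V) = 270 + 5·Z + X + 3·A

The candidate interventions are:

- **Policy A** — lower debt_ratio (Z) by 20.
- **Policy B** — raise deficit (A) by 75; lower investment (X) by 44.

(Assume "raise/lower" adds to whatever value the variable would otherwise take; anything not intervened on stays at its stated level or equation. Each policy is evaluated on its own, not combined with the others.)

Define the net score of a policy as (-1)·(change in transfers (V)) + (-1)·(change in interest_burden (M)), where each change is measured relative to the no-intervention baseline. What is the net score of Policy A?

Baseline:
  Z = 45
  X = 96
  A = 62 − 5·45 = -163
  M = 211 − (-163) = 374
  V = 270 + 5·45 + 96 + 3·(-163) = 102
Policy A (Z − 20):
  Z = 45 − 20 = 25
  X = 96
  A = 62 − 5·25 = -63
  M = 211 − (-63) = 274
  V = 270 + 5·25 + 96 + 3·(-63) = 302
ΔV = 302 − 102 = 200; ΔM = 274 − 374 = -100
Score = (-1)·200 + (-1)·(-100) = -100

-100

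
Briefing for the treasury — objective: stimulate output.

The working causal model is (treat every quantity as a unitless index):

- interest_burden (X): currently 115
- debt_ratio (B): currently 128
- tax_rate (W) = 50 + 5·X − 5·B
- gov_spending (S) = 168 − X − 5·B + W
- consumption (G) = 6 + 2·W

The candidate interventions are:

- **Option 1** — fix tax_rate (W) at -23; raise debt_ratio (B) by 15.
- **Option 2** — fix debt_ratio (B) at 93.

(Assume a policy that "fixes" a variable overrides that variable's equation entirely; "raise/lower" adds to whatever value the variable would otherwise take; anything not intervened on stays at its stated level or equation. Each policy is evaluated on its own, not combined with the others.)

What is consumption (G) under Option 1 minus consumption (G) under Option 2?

-366

Option 1 (W := -23, B + 15):
  X = 115
  B = 128 + 15 = 143
  W = -23
  G = 6 + 2·(-23) = -40
Option 2 (B := 93):
  X = 115
  B = 93
  W = 50 + 5·115 − 5·93 = 160
  G = 6 + 2·160 = 326
G: -40 − 326 = -366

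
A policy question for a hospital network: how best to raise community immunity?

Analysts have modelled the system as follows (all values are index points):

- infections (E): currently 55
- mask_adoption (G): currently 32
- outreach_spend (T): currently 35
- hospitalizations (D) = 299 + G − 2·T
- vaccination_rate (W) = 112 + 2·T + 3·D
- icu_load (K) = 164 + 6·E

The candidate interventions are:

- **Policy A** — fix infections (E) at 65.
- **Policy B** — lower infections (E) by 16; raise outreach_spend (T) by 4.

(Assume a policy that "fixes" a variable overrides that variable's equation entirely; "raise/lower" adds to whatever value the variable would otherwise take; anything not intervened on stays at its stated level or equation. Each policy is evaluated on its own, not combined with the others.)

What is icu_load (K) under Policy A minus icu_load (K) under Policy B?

Policy A (E := 65):
  E = 65
  K = 164 + 6·65 = 554
Policy B (E − 16, T + 4):
  E = 55 − 16 = 39
  K = 164 + 6·39 = 398
K: 554 − 398 = 156

156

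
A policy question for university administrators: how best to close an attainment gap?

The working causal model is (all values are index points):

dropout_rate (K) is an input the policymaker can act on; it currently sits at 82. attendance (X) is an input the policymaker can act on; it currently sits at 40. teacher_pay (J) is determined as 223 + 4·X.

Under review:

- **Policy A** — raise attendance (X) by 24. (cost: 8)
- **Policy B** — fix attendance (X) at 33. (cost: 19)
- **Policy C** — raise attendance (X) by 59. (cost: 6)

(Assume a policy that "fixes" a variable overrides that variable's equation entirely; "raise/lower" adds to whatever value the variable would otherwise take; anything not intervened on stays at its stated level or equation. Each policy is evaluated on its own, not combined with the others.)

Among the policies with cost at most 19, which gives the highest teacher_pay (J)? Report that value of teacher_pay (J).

Policy A (X + 24):
  X = 40 + 24 = 64
  J = 223 + 4·64 = 479
Policy B (X := 33):
  X = 33
  J = 223 + 4·33 = 355
Policy C (X + 59):
  X = 40 + 59 = 99
  J = 223 + 4·99 = 619
Comparing — Policy A: J=479, Policy B: J=355, Policy C: J=619. Highest is 619 (Policy C).

619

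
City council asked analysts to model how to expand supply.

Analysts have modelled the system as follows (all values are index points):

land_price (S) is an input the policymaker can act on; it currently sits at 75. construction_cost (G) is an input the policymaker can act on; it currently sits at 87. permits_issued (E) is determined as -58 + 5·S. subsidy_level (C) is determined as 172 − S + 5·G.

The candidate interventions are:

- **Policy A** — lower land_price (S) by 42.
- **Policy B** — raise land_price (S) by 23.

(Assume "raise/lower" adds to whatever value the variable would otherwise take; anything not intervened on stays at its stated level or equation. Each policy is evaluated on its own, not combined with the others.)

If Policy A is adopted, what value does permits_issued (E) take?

107

Policy A (S − 42):
  S = 75 − 42 = 33
  E = -58 + 5·33 = 107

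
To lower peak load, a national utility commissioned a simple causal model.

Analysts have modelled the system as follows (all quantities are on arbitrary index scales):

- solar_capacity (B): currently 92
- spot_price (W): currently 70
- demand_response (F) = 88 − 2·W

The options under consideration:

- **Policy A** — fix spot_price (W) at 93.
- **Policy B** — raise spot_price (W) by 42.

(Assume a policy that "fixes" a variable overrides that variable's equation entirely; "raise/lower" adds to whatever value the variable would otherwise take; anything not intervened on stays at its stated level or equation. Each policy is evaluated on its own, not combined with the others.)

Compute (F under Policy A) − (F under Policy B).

Policy A (W := 93):
  W = 93
  F = 88 − 2·93 = -98
Policy B (W + 42):
  W = 70 + 42 = 112
  F = 88 − 2·112 = -136
F: -98 − (-136) = 38

38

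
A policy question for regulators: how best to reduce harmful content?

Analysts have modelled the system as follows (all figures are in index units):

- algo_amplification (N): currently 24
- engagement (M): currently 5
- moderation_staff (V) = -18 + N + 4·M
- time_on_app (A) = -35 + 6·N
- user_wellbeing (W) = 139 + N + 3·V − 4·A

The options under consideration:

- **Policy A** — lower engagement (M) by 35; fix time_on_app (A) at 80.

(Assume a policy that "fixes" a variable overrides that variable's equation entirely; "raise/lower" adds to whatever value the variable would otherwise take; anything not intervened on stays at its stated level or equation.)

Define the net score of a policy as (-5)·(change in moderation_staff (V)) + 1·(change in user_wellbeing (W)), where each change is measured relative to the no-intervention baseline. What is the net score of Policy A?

Baseline:
  N = 24
  M = 5
  V = -18 + 24 + 4·5 = 26
  A = -35 + 6·24 = 109
  W = 139 + 24 + 3·26 − 4·109 = -195
Policy A (M − 35, A := 80):
  N = 24
  M = 5 − 35 = -30
  V = -18 + 24 + 4·(-30) = -114
  A = 80
  W = 139 + 24 + 3·(-114) − 4·80 = -499
ΔV = -114 − 26 = -140; ΔW = -499 − (-195) = -304
Score = (-5)·(-140) + 1·(-304) = 396

396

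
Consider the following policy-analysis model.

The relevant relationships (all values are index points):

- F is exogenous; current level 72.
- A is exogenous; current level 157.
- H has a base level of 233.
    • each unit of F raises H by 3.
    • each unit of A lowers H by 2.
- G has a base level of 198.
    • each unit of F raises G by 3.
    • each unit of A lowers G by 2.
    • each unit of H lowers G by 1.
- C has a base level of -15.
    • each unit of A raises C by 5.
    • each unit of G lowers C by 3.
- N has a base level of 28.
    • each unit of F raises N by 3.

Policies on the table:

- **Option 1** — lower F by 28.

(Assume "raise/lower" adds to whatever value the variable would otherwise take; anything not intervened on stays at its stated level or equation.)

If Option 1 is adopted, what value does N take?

160

Option 1 (F − 28):
  F = 72 − 28 = 44
  N = 28 + 3·44 = 160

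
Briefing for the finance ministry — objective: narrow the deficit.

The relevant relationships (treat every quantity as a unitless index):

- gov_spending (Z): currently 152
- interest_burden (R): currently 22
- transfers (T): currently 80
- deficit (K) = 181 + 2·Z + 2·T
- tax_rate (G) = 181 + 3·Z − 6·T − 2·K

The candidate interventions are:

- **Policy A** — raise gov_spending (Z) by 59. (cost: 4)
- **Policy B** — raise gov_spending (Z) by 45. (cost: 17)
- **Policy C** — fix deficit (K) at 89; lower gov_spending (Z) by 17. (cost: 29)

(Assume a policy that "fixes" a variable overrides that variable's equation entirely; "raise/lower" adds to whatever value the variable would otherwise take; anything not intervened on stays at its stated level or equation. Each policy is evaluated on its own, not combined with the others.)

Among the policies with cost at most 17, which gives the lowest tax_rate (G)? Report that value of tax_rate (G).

Policy A (Z + 59):
  Z = 152 + 59 = 211
  T = 80
  K = 181 + 2·211 + 2·80 = 763
  G = 181 + 3·211 − 6·80 − 2·763 = -1192
Policy B (Z + 45):
  Z = 152 + 45 = 197
  T = 80
  K = 181 + 2·197 + 2·80 = 735
  G = 181 + 3·197 − 6·80 − 2·735 = -1178
Comparing — Policy A: G=-1192, Policy B: G=-1178. Lowest is -1192 (Policy A).

-1192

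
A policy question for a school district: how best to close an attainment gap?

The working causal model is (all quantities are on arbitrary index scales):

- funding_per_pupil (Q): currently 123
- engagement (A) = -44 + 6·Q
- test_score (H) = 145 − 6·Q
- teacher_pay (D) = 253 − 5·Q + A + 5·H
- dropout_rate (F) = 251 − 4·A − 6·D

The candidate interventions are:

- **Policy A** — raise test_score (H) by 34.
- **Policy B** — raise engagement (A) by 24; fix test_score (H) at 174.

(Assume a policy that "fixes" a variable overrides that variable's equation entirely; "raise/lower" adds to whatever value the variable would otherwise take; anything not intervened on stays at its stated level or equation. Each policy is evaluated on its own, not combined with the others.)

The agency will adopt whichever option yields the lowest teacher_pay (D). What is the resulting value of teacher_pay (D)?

Policy A (H + 34):
  Q = 123
  A = -44 + 6·123 = 694
  H = 145 − 6·123 (+34 from intervention) = -559
  D = 253 − 5·123 + 694 + 5·(-559) = -2463
Policy B (A + 24, H := 174):
  Q = 123
  A = -44 + 6·123 (+24 from intervention) = 718
  H = 174
  D = 253 − 5·123 + 718 + 5·174 = 1226
Comparing — Policy A: D=-2463, Policy B: D=1226. Lowest is -2463 (Policy A).

-2463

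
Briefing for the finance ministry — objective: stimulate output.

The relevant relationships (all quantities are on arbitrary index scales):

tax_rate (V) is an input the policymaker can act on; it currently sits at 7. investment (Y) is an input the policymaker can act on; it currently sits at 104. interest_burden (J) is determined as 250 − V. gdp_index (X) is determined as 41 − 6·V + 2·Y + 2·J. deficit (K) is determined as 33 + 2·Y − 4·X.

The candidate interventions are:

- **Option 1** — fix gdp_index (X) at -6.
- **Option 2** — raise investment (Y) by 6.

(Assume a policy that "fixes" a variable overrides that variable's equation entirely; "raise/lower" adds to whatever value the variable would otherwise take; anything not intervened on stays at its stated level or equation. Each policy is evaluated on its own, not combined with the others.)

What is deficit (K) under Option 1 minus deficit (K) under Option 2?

Option 1 (X := -6):
  V = 7
  Y = 104
  J = 250 − 7 = 243
  X = -6
  K = 33 + 2·104 − 4·(-6) = 265
Option 2 (Y + 6):
  V = 7
  Y = 104 + 6 = 110
  J = 250 − 7 = 243
  X = 41 − 6·7 + 2·110 + 2·243 = 705
  K = 33 + 2·110 − 4·705 = -2567
K: 265 − (-2567) = 2832

2832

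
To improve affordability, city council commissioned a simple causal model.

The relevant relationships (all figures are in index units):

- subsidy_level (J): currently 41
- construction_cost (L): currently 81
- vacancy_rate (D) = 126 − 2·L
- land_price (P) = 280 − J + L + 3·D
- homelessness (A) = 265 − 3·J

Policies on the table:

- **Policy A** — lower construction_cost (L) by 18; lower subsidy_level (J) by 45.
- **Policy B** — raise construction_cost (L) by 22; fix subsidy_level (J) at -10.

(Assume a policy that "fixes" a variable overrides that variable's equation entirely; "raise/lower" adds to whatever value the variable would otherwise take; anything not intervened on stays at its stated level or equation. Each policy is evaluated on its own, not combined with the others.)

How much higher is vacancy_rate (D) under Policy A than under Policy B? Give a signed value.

Policy A (L − 18, J − 45):
  L = 81 − 18 = 63
  D = 126 − 2·63 = 0
Policy B (L + 22, J := -10):
  L = 81 + 22 = 103
  D = 126 − 2·103 = -80
D: 0 − (-80) = 80

80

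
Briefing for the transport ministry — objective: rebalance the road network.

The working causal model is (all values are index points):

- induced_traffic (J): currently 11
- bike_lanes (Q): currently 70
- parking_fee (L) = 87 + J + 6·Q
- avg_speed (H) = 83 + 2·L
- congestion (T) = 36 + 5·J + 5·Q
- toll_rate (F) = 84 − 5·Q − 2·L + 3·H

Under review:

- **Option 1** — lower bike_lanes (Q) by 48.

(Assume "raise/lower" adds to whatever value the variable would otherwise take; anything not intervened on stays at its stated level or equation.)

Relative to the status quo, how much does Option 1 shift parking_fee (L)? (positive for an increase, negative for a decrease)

Baseline:
  J = 11
  Q = 70
  L = 87 + 11 + 6·70 = 518
Option 1 (Q − 48):
  J = 11
  Q = 70 − 48 = 22
  L = 87 + 11 + 6·22 = 230
Change in L: 230 − 518 = -288

-288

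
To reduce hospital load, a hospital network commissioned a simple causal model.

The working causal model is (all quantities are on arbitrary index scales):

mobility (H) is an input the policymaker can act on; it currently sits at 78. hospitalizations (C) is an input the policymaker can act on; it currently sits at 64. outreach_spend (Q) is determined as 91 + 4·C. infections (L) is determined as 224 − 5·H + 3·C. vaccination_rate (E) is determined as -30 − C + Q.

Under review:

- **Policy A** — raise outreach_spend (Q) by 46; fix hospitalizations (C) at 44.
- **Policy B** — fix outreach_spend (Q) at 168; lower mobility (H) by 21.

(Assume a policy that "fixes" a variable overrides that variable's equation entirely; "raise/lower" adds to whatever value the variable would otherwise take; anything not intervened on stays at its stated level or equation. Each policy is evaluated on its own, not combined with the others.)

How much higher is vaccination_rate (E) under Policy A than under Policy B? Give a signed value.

165

Policy A (Q + 46, C := 44):
  C = 44
  Q = 91 + 4·44 (+46 from intervention) = 313
  E = -30 − 44 + 313 = 239
Policy B (Q := 168, H − 21):
  C = 64
  Q = 168
  E = -30 − 64 + 168 = 74
E: 239 − 74 = 165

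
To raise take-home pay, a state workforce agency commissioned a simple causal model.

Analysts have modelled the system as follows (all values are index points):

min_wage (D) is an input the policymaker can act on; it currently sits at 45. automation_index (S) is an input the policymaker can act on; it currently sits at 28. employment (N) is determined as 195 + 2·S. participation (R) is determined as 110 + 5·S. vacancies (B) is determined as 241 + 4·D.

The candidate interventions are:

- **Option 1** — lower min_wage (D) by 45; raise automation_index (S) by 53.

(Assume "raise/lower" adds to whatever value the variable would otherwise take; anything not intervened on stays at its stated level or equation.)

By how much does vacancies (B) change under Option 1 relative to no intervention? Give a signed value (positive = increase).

Baseline:
  D = 45
  B = 241 + 4·45 = 421
Option 1 (D − 45, S + 53):
  D = 45 − 45 = 0
  B = 241 + 4·0 = 241
Change in B: 241 − 421 = -180

-180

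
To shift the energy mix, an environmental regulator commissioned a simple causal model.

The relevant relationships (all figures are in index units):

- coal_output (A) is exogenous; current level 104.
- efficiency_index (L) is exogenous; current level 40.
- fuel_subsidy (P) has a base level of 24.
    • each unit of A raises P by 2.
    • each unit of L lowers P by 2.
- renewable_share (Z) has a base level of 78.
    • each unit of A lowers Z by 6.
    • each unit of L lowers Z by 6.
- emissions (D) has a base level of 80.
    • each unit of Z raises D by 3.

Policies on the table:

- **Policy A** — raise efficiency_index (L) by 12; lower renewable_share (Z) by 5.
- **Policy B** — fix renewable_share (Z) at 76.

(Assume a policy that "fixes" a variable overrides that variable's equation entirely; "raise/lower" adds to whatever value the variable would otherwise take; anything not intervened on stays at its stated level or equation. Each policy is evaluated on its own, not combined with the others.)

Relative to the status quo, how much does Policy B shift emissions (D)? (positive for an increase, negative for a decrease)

2586

Baseline:
  A = 104
  L = 40
  Z = 78 − 6·104 − 6·40 = -786
  D = 80 + 3·(-786) = -2278
Policy B (Z := 76):
  A = 104
  L = 40
  Z = 76
  D = 80 + 3·76 = 308
Change in D: 308 − (-2278) = 2586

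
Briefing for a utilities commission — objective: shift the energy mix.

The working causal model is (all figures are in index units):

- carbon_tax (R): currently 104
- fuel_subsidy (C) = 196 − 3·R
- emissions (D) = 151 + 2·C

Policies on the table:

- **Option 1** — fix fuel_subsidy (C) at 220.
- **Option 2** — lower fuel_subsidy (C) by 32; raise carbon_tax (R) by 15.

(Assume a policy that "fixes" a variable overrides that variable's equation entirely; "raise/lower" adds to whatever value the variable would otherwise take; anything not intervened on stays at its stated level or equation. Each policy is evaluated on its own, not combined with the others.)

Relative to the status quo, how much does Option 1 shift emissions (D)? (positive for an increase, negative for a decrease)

Baseline:
  R = 104
  C = 196 − 3·104 = -116
  D = 151 + 2·(-116) = -81
Option 1 (C := 220):
  R = 104
  C = 220
  D = 151 + 2·220 = 591
Change in D: 591 − (-81) = 672

672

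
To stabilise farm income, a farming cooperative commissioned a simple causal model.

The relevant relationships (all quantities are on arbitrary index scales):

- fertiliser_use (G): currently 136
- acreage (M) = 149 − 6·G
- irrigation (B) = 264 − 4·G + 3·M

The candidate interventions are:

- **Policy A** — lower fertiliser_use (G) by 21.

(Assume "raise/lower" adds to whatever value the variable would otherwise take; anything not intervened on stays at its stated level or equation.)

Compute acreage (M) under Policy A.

Policy A (G − 21):
  G = 136 − 21 = 115
  M = 149 − 6·115 = -541

-541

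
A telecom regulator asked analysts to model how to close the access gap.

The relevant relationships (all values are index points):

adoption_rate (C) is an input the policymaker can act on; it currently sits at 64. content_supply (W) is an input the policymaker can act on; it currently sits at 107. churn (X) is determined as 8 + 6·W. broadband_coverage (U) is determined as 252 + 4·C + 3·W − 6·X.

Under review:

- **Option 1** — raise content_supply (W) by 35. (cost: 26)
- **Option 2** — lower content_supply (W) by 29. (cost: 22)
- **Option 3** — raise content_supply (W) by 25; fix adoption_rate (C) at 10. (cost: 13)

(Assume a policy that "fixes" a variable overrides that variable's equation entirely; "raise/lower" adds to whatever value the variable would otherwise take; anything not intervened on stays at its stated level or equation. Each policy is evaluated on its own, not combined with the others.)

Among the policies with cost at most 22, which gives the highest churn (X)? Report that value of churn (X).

800

Option 2 (W − 29):
  W = 107 − 29 = 78
  X = 8 + 6·78 = 476
Option 3 (W + 25, C := 10):
  W = 107 + 25 = 132
  X = 8 + 6·132 = 800
Comparing — Option 2: X=476, Option 3: X=800. Highest is 800 (Option 3).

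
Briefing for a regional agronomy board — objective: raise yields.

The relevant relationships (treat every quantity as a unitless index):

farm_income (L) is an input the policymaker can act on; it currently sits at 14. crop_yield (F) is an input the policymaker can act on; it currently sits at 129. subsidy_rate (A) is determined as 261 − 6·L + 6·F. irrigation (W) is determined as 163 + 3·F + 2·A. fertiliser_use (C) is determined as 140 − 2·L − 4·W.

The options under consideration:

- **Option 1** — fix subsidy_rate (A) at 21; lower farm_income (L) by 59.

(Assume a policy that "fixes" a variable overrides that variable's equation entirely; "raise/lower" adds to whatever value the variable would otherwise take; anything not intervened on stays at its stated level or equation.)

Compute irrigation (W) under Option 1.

592

Option 1 (A := 21, L − 59):
  L = 14 − 59 = -45
  F = 129
  A = 21
  W = 163 + 3·129 + 2·21 = 592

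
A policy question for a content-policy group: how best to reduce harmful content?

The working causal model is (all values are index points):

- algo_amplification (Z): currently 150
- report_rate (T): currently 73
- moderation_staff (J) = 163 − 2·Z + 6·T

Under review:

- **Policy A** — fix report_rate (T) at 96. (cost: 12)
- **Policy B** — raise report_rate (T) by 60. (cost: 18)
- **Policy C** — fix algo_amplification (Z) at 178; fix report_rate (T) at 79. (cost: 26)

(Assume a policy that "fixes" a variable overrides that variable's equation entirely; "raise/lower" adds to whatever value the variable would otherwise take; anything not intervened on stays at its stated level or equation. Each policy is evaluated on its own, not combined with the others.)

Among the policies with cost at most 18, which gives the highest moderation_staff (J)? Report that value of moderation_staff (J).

661

Policy A (T := 96):
  Z = 150
  T = 96
  J = 163 − 2·150 + 6·96 = 439
Policy B (T + 60):
  Z = 150
  T = 73 + 60 = 133
  J = 163 − 2·150 + 6·133 = 661
Comparing — Policy A: J=439, Policy B: J=661. Highest is 661 (Policy B).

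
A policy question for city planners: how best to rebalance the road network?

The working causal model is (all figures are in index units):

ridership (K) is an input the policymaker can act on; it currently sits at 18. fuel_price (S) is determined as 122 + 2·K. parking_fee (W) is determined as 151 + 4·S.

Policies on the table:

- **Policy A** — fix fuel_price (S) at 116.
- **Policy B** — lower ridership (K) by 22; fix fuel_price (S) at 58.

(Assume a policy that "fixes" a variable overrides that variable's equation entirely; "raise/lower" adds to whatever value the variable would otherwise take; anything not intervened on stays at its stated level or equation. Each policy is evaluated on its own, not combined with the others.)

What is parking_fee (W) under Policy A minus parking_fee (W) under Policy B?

232

Policy A (S := 116):
  K = 18
  S = 116
  W = 151 + 4·116 = 615
Policy B (K − 22, S := 58):
  K = 18 − 22 = -4
  S = 58
  W = 151 + 4·58 = 383
W: 615 − 383 = 232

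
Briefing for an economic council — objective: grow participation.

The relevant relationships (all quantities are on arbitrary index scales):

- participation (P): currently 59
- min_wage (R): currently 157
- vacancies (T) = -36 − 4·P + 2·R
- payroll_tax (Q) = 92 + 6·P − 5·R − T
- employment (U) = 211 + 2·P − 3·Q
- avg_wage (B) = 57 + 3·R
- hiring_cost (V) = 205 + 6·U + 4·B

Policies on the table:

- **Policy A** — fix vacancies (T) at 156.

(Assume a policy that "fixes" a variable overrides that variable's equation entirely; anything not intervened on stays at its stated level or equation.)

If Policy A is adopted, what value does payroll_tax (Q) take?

Policy A (T := 156):
  P = 59
  R = 157
  T = 156
  Q = 92 + 6·59 − 5·157 − 156 = -495

-495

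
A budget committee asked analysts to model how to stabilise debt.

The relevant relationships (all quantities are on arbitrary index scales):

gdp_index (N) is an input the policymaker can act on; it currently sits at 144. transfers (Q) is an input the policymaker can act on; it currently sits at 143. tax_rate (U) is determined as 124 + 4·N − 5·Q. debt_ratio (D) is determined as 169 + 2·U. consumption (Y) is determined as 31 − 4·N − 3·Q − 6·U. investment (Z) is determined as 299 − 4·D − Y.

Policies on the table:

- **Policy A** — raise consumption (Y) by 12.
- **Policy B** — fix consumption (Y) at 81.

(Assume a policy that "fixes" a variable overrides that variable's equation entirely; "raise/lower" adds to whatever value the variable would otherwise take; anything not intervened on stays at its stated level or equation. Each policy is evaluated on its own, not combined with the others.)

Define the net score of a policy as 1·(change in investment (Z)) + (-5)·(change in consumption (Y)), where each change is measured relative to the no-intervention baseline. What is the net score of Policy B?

-5790

Baseline:
  N = 144
  Q = 143
  U = 124 + 4·144 − 5·143 = -15
  D = 169 + 2·(-15) = 139
  Y = 31 − 4·144 − 3·143 − 6·(-15) = -884
  Z = 299 − 4·139 − (-884) = 627
Policy B (Y := 81):
  N = 144
  Q = 143
  U = 124 + 4·144 − 5·143 = -15
  D = 169 + 2·(-15) = 139
  Y = 81
  Z = 299 − 4·139 − 81 = -338
ΔZ = -338 − 627 = -965; ΔY = 81 − (-884) = 965
Score = 1·(-965) + (-5)·965 = -5790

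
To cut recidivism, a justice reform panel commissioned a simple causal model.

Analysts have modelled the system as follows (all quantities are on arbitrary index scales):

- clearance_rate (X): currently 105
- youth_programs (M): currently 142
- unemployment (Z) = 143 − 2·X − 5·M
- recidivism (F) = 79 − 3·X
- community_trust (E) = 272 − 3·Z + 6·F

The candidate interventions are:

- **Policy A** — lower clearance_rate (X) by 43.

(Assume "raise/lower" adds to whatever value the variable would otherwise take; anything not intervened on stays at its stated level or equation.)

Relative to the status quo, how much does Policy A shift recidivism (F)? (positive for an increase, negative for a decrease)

Baseline:
  X = 105
  F = 79 − 3·105 = -236
Policy A (X − 43):
  X = 105 − 43 = 62
  F = 79 − 3·62 = -107
Change in F: -107 − (-236) = 129

129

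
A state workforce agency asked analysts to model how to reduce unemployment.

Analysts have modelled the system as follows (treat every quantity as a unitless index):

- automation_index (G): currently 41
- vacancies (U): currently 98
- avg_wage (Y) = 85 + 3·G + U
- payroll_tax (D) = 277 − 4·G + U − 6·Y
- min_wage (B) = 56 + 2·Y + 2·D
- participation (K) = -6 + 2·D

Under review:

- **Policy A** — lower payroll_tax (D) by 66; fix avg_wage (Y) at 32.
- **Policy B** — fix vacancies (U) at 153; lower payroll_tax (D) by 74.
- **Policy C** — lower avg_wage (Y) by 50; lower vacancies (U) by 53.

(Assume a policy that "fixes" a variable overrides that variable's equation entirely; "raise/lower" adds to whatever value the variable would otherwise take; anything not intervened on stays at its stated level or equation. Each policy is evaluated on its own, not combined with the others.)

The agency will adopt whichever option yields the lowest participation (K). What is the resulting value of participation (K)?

Policy A (D − 66, Y := 32):
  G = 41
  U = 98
  Y = 32
  D = 277 − 4·41 + 98 − 6·32 (−66 from intervention) = -47
  K = -6 + 2·(-47) = -100
Policy B (U := 153, D − 74):
  G = 41
  U = 153
  Y = 85 + 3·41 + 153 = 361
  D = 277 − 4·41 + 153 − 6·361 (−74 from intervention) = -1974
  K = -6 + 2·(-1974) = -3954
Policy C (Y − 50, U − 53):
  G = 41
  U = 98 − 53 = 45
  Y = 85 + 3·41 + 45 (−50 from intervention) = 203
  D = 277 − 4·41 + 45 − 6·203 = -1060
  K = -6 + 2·(-1060) = -2126
Comparing — Policy A: K=-100, Policy B: K=-3954, Policy C: K=-2126. Lowest is -3954 (Policy B).

-3954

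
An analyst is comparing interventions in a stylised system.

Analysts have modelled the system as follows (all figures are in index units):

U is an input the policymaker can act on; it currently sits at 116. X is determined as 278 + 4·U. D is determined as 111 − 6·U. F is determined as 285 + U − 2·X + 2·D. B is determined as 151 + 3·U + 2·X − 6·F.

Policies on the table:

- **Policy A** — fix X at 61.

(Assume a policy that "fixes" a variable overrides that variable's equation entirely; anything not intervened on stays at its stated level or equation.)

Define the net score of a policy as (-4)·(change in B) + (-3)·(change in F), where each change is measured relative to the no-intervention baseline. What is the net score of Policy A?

34050

Baseline:
  U = 116
  X = 278 + 4·116 = 742
  D = 111 − 6·116 = -585
  F = 285 + 116 − 2·742 + 2·(-585) = -2253
  B = 151 + 3·116 + 2·742 − 6·(-2253) = 15501
Policy A (X := 61):
  U = 116
  X = 61
  D = 111 − 6·116 = -585
  F = 285 + 116 − 2·61 + 2·(-585) = -891
  B = 151 + 3·116 + 2·61 − 6·(-891) = 5967
ΔB = 5967 − 15501 = -9534; ΔF = -891 − (-2253) = 1362
Score = (-4)·(-9534) + (-3)·1362 = 34050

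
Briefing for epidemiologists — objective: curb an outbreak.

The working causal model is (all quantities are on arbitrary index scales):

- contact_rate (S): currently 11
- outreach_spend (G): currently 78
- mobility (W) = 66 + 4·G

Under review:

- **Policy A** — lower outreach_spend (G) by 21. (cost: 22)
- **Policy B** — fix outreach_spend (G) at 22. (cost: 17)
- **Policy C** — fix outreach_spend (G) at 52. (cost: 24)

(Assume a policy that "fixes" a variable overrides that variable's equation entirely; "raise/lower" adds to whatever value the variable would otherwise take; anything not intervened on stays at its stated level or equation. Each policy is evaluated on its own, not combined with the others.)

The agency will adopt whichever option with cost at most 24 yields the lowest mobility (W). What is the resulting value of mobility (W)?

154

Policy A (G − 21):
  G = 78 − 21 = 57
  W = 66 + 4·57 = 294
Policy B (G := 22):
  G = 22
  W = 66 + 4·22 = 154
Policy C (G := 52):
  G = 52
  W = 66 + 4·52 = 274
Comparing — Policy A: W=294, Policy B: W=154, Policy C: W=274. Lowest is 154 (Policy B).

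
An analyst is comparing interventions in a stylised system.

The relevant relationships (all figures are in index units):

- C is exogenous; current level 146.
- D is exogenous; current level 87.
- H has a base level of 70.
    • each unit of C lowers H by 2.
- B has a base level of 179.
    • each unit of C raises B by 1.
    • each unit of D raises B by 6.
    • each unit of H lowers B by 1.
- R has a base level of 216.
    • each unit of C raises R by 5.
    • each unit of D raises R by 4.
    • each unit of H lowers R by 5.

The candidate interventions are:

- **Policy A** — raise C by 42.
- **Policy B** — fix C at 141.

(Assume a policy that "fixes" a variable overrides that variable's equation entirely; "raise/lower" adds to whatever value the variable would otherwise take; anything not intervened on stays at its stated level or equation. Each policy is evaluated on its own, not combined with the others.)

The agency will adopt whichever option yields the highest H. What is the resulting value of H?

Policy A (C + 42):
  C = 146 + 42 = 188
  H = 70 − 2·188 = -306
Policy B (C := 141):
  C = 141
  H = 70 − 2·141 = -212
Comparing — Policy A: H=-306, Policy B: H=-212. Highest is -212 (Policy B).

-212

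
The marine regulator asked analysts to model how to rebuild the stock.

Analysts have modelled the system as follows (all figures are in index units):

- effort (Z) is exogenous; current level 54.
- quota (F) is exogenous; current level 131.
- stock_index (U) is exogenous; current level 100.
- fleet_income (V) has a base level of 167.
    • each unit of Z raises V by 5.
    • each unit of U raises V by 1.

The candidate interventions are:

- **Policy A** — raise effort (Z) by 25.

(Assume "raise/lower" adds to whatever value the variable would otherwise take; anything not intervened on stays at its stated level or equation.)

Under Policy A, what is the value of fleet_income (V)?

Policy A (Z + 25):
  Z = 54 + 25 = 79
  U = 100
  V = 167 + 5·79 + 100 = 662

662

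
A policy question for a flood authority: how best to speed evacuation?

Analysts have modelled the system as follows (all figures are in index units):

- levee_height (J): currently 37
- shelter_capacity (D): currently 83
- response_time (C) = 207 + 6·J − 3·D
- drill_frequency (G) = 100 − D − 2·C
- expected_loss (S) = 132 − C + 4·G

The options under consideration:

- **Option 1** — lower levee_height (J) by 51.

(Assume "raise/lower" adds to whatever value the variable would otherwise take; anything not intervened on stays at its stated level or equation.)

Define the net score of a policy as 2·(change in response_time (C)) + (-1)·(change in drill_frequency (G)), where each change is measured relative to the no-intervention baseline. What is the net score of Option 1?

Baseline:
  J = 37
  D = 83
  C = 207 + 6·37 − 3·83 = 180
  G = 100 − 83 − 2·180 = -343
Option 1 (J − 51):
  J = 37 − 51 = -14
  D = 83
  C = 207 + 6·(-14) − 3·83 = -126
  G = 100 − 83 − 2·(-126) = 269
ΔC = -126 − 180 = -306; ΔG = 269 − (-343) = 612
Score = 2·(-306) + (-1)·612 = -1224

-1224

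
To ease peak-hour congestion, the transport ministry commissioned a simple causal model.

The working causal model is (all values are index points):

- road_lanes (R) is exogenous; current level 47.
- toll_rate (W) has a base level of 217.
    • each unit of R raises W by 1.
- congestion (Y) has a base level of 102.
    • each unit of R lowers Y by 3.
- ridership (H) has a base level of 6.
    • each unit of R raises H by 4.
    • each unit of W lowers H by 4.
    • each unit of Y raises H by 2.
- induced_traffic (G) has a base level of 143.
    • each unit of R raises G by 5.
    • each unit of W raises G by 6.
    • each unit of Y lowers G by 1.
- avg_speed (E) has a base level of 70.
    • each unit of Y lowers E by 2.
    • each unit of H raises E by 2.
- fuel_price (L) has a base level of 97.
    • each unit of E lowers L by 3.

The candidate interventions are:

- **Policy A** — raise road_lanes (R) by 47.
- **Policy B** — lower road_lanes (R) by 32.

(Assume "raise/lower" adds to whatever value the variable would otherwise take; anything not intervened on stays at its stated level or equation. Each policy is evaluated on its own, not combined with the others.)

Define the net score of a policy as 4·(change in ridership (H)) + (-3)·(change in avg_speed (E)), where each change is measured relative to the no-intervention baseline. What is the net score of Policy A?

Baseline:
  R = 47
  W = 217 + 47 = 264
  Y = 102 − 3·47 = -39
  H = 6 + 4·47 − 4·264 + 2·(-39) = -940
  E = 70 − 2·(-39) + 2·(-940) = -1732
Policy A (R + 47):
  R = 47 + 47 = 94
  W = 217 + 94 = 311
  Y = 102 − 3·94 = -180
  H = 6 + 4·94 − 4·311 + 2·(-180) = -1222
  E = 70 − 2·(-180) + 2·(-1222) = -2014
ΔH = -1222 − (-940) = -282; ΔE = -2014 − (-1732) = -282
Score = 4·(-282) + (-3)·(-282) = -282

-282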